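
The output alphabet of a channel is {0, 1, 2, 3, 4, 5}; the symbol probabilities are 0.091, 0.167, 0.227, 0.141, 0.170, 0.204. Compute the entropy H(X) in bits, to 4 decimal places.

H = −Σ pᵢ log₂ pᵢ.
−0.091·log₂(0.091) = 0.3147
−0.167·log₂(0.167) = 0.4312
−0.227·log₂(0.227) = 0.4856
−0.141·log₂(0.141) = 0.3985
−0.170·log₂(0.170) = 0.4346
−0.204·log₂(0.204) = 0.4678
Sum ≈ 2.5324 → 2.5324 bits.

2.5324 bits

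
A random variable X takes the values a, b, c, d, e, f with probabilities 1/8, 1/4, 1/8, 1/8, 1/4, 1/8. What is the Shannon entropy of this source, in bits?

2.5 bits

Each probability is a power of 1/2, so log₂(1/p) is an integer.
H = Σ p·log₂(1/p) = 1/8·3 + 1/4·2 + 1/8·3 + 1/8·3 + 1/4·2 + 1/8·3 = 2.5 bits.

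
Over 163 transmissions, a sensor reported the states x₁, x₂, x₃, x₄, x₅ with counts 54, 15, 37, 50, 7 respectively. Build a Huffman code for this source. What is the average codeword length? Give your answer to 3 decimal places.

Probabilities are the counts divided by 163.
Repeatedly combine the two least-probable nodes; the expected code length is the sum of the merged weights.
merge 7/163 + 15/163 → 22/163
merge 22/163 + 37/163 → 59/163
merge 50/163 + 54/163 → 104/163
merge 59/163 + 104/163 → 1
L = 22/163 + 59/163 + 104/163 + 1 = 348/163 ≈ 2.135 bits/symbol.

2.135 bits/symbol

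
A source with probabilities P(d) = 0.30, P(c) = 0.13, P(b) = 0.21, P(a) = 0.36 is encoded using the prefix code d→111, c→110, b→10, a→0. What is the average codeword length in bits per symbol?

L̄ = Σ pᵢ·ℓᵢ = 0.30·3 + 0.13·3 + 0.21·2 + 0.36·1 = 2.07 bits/symbol.

2.07 bits/symbol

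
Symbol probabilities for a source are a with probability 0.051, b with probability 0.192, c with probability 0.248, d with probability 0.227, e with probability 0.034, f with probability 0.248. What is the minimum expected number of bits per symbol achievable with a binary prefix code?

Repeatedly combine the two least-probable nodes; the expected code length is the sum of the merged weights.
merge 17/500 + 51/1000 → 17/200
merge 17/200 + 24/125 → 277/1000
merge 227/1000 + 31/125 → 19/40
merge 31/125 + 277/1000 → 21/40
merge 19/40 + 21/40 → 1
L = 17/200 + 277/1000 + 19/40 + 21/40 + 1 = 1181/500 = 2.362 bits/symbol.

2.362 bits/symbol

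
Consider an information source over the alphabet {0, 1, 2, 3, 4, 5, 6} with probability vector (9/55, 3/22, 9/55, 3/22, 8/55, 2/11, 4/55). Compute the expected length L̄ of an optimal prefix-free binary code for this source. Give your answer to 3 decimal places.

Repeatedly combine the two least-probable nodes; the expected code length is the sum of the merged weights.
merge 4/55 + 3/22 → 23/110
merge 3/22 + 8/55 → 31/110
merge 9/55 + 9/55 → 18/55
merge 2/11 + 23/110 → 43/110
merge 31/110 + 18/55 → 67/110
merge 43/110 + 67/110 → 1
L = 23/110 + 31/110 + 18/55 + 43/110 + 67/110 + 1 = 31/11 ≈ 2.818 bits/symbol.

2.818 bits/symbol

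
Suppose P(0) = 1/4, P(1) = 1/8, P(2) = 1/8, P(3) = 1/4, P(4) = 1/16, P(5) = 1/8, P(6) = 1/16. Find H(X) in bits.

Each probability is a power of 1/2, so log₂(1/p) is an integer.
H = Σ p·log₂(1/p) = 1/4·2 + 1/8·3 + 1/8·3 + 1/4·2 + 1/16·4 + 1/8·3 + 1/16·4 = 2.625 bits.

2.625 bits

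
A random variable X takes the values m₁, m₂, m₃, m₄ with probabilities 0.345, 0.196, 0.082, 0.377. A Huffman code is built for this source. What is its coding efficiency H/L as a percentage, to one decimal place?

95.6%

Entropy H = −Σ p log₂ p ≈ 1.8170 bits.
Huffman merges: 41/500+49/250→139/500; 139/500+69/200→623/1000; 377/1000+623/1000→1. L = 1901/1000 ≈ 1.9010.
Efficiency = H/L = 1.8170/1.9010 = 95.6%.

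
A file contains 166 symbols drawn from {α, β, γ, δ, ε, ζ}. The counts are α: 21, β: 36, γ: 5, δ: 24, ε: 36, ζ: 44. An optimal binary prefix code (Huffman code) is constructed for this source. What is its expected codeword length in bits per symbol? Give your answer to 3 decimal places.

Probabilities are the counts divided by 166.
Repeatedly combine the two least-probable nodes; the expected code length is the sum of the merged weights.
merge 5/166 + 21/166 → 13/83
merge 12/83 + 13/83 → 25/83
merge 18/83 + 18/83 → 36/83
merge 22/83 + 25/83 → 47/83
merge 36/83 + 47/83 → 1
L = 13/83 + 25/83 + 36/83 + 47/83 + 1 = 204/83 ≈ 2.458 bits/symbol.

2.458 bits/symbol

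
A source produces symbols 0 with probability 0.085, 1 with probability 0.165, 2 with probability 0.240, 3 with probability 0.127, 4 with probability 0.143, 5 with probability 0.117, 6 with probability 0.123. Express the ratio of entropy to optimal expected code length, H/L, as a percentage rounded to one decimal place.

Entropy H = −Σ p log₂ p ≈ 2.7387 bits.
Huffman merges: 17/200+117/1000→101/500; 123/1000+127/1000→1/4; 143/1000+33/200→77/250; 101/500+6/25→221/500; 1/4+77/250→279/500; 221/500+279/500→1. L = 69/25 ≈ 2.7600.
Efficiency = H/L = 2.7387/2.7600 = 99.2%.

99.2%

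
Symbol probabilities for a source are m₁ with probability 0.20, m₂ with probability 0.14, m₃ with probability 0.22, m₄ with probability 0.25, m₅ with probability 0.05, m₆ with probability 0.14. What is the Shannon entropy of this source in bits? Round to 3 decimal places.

2.455 bits

H = −Σ pᵢ log₂ pᵢ.
−0.20·log₂(0.20) = 0.4644
−0.14·log₂(0.14) = 0.3971
−0.22·log₂(0.22) = 0.4806
−0.25·log₂(0.25) = 0.5000
−0.05·log₂(0.05) = 0.2161
−0.14·log₂(0.14) = 0.3971
Sum ≈ 2.4553 → 2.455 bits.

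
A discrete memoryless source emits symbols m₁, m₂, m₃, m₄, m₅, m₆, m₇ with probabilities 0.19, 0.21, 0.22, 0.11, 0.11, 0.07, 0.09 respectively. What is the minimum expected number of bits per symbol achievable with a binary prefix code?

2.73 bits/symbol

Repeatedly combine the two least-probable nodes; the expected code length is the sum of the merged weights.
merge 7/100 + 9/100 → 4/25
merge 11/100 + 11/100 → 11/50
merge 4/25 + 19/100 → 7/20
merge 21/100 + 11/50 → 43/100
merge 11/50 + 7/20 → 57/100
merge 43/100 + 57/100 → 1
L = 4/25 + 11/50 + 7/20 + 43/100 + 57/100 + 1 = 273/100 = 2.73 bits/symbol.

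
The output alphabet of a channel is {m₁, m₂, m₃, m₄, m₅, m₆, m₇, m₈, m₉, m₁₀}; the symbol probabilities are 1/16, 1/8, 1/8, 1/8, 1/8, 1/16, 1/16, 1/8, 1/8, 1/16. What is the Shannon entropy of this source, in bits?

Each probability is a power of 1/2, so log₂(1/p) is an integer.
H = Σ p·log₂(1/p) = 1/16·4 + 1/8·3 + 1/8·3 + 1/8·3 + 1/8·3 + 1/16·4 + 1/16·4 + 1/8·3 + 1/8·3 + 1/16·4 = 3.25 bits.

3.25 bits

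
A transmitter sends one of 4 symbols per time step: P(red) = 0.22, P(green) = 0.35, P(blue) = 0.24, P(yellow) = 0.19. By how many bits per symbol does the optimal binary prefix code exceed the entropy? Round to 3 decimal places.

0.040 bits

Entropy H = −Σ p log₂ p ≈ 1.9600 bits.
Huffman merges: 19/100+11/50→41/100; 6/25+7/20→59/100; 41/100+59/100→1. L = 2 ≈ 2.0000.
L − H = 2.0000 − 1.9600 = 0.040 bits.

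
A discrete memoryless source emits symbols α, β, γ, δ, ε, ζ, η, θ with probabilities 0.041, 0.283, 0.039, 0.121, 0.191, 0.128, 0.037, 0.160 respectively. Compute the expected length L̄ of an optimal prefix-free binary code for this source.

2.719 bits/symbol

Repeatedly combine the two least-probable nodes; the expected code length is the sum of the merged weights.
merge 37/1000 + 39/1000 → 19/250
merge 41/1000 + 19/250 → 117/1000
merge 117/1000 + 121/1000 → 119/500
merge 16/125 + 4/25 → 36/125
merge 191/1000 + 119/500 → 429/1000
merge 283/1000 + 36/125 → 571/1000
merge 429/1000 + 571/1000 → 1
L = 19/250 + 117/1000 + 119/500 + 36/125 + 429/1000 + 571/1000 + 1 = 2719/1000 = 2.719 bits/symbol.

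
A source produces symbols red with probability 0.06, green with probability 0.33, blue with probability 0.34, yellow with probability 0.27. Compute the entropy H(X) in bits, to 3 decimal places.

H = −Σ pᵢ log₂ pᵢ.
−0.06·log₂(0.06) = 0.2435
−0.33·log₂(0.33) = 0.5278
−0.34·log₂(0.34) = 0.5292
−0.27·log₂(0.27) = 0.5100
Sum ≈ 1.8106 → 1.811 bits.

1.811 bits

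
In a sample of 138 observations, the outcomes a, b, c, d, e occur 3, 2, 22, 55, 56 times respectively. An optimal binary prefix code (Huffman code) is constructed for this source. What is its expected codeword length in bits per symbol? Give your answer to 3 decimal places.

Probabilities are the counts divided by 138.
Repeatedly combine the two least-probable nodes; the expected code length is the sum of the merged weights.
merge 1/69 + 1/46 → 5/138
merge 5/138 + 11/69 → 9/46
merge 9/46 + 55/138 → 41/69
merge 28/69 + 41/69 → 1
L = 5/138 + 9/46 + 41/69 + 1 = 42/23 ≈ 1.826 bits/symbol.

1.826 bits/symbol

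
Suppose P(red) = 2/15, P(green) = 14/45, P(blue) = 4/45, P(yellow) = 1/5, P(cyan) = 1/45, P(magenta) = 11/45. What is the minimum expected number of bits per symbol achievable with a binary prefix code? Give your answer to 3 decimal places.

Repeatedly combine the two least-probable nodes; the expected code length is the sum of the merged weights.
merge 1/45 + 4/45 → 1/9
merge 1/9 + 2/15 → 11/45
merge 1/5 + 11/45 → 4/9
merge 11/45 + 14/45 → 5/9
merge 4/9 + 5/9 → 1
L = 1/9 + 11/45 + 4/9 + 5/9 + 1 = 106/45 ≈ 2.356 bits/symbol.

2.356 bits/symbol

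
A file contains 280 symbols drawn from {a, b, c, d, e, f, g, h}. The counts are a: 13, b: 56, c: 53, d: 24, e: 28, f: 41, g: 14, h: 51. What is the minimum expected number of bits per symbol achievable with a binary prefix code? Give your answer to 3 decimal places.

Probabilities are the counts divided by 280.
Repeatedly combine the two least-probable nodes; the expected code length is the sum of the merged weights.
merge 13/280 + 1/20 → 27/280
merge 3/35 + 27/280 → 51/280
merge 1/10 + 41/280 → 69/280
merge 51/280 + 51/280 → 51/140
merge 53/280 + 1/5 → 109/280
merge 69/280 + 51/140 → 171/280
merge 109/280 + 171/280 → 1
L = 27/280 + 51/280 + 69/280 + 51/140 + 109/280 + 171/280 + 1 = 809/280 ≈ 2.889 bits/symbol.

2.889 bits/symbol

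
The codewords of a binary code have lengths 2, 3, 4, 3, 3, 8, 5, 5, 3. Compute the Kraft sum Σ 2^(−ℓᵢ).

With common denominator 2^8 = 256: Σ 2^(−ℓᵢ) = 64/256 + 32/256 + 16/256 + 32/256 + 32/256 + 1/256 + 8/256 + 8/256 + 32/256 = 225/256 = 0.87890625.

0.87890625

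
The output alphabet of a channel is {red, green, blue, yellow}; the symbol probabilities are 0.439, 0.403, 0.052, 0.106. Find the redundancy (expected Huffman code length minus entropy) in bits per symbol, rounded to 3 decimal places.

0.104 bits

Entropy H = −Σ p log₂ p ≈ 1.6148 bits.
Huffman merges: 13/250+53/500→79/500; 79/500+403/1000→561/1000; 439/1000+561/1000→1. L = 1719/1000 ≈ 1.7190.
L − H = 1.7190 − 1.6148 = 0.104 bits.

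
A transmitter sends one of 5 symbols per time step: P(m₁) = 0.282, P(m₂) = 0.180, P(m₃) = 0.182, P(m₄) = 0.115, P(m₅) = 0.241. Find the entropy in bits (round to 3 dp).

H = −Σ pᵢ log₂ pᵢ.
−0.282·log₂(0.282) = 0.5150
−0.180·log₂(0.180) = 0.4453
−0.182·log₂(0.182) = 0.4474
−0.115·log₂(0.115) = 0.3588
−0.241·log₂(0.241) = 0.4947
Sum ≈ 2.2612 → 2.261 bits.

2.261 bits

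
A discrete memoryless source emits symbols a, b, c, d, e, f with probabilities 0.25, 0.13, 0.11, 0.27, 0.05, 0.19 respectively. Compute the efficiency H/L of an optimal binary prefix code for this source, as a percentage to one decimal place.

98.5%

Entropy H = −Σ p log₂ p ≈ 2.4143 bits.
Huffman merges: 1/20+11/100→4/25; 13/100+4/25→29/100; 19/100+1/4→11/25; 27/100+29/100→14/25; 11/25+14/25→1. L = 49/20 ≈ 2.4500.
Efficiency = H/L = 2.4143/2.4500 = 98.5%.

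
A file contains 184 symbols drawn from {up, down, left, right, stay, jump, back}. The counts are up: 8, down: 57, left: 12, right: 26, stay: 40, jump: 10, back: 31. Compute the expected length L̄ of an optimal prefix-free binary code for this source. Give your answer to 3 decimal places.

Probabilities are the counts divided by 184.
Repeatedly combine the two least-probable nodes; the expected code length is the sum of the merged weights.
merge 1/23 + 5/92 → 9/92
merge 3/46 + 9/92 → 15/92
merge 13/92 + 15/92 → 7/23
merge 31/184 + 5/23 → 71/184
merge 7/23 + 57/184 → 113/184
merge 71/184 + 113/184 → 1
L = 9/92 + 15/92 + 7/23 + 71/184 + 113/184 + 1 = 59/23 ≈ 2.565 bits/symbol.

2.565 bits/symbol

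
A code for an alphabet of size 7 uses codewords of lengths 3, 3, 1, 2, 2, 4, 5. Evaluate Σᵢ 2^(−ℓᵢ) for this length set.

With common denominator 2^5 = 32: Σ 2^(−ℓᵢ) = 4/32 + 4/32 + 16/32 + 8/32 + 8/32 + 2/32 + 1/32 = 43/32 = 1.34375.

1.34375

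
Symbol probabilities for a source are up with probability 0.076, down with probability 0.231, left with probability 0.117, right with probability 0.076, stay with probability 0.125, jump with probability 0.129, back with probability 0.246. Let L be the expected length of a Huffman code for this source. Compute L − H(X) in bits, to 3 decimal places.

Entropy H = −Σ p log₂ p ≈ 2.6695 bits.
Huffman merges: 19/250+19/250→19/125; 117/1000+1/8→121/500; 129/1000+19/125→281/1000; 231/1000+121/500→473/1000; 123/500+281/1000→527/1000; 473/1000+527/1000→1. L = 107/40 ≈ 2.6750.
L − H = 2.6750 − 2.6695 = 0.006 bits.

0.006 bits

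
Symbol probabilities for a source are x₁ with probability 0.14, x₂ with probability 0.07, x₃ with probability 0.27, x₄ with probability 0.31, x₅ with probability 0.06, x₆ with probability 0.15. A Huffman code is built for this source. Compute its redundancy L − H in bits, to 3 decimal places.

0.046 bits

Entropy H = −Σ p log₂ p ≈ 2.3536 bits.
Huffman merges: 3/50+7/100→13/100; 13/100+7/50→27/100; 3/20+27/100→21/50; 27/100+31/100→29/50; 21/50+29/50→1. L = 12/5 ≈ 2.4000.
L − H = 2.4000 − 2.3536 = 0.046 bits.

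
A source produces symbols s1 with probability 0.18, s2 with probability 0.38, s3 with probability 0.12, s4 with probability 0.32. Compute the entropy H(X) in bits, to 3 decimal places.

1.869 bits

H = −Σ pᵢ log₂ pᵢ.
−0.18·log₂(0.18) = 0.4453
−0.38·log₂(0.38) = 0.5305
−0.12·log₂(0.12) = 0.3671
−0.32·log₂(0.32) = 0.5260
Sum ≈ 1.8689 → 1.869 bits.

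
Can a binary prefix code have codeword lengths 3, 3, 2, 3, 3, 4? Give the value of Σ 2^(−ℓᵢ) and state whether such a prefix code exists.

0.8125; yes

With common denominator 2^4 = 16: Σ 2^(−ℓᵢ) = 2/16 + 2/16 + 4/16 + 2/16 + 2/16 + 1/16 = 13/16 = 0.8125.
Kraft's inequality requires Σ ≤ 1; here Σ = 0.8125 ≤ 1, so such a prefix code exists.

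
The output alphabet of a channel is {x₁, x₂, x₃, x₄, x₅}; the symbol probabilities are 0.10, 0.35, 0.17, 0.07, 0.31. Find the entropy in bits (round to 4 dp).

2.0892 bits

H = −Σ pᵢ log₂ pᵢ.
−0.10·log₂(0.10) = 0.3322
−0.35·log₂(0.35) = 0.5301
−0.17·log₂(0.17) = 0.4346
−0.07·log₂(0.07) = 0.2686
−0.31·log₂(0.31) = 0.5238
Sum ≈ 2.0892 → 2.0892 bits.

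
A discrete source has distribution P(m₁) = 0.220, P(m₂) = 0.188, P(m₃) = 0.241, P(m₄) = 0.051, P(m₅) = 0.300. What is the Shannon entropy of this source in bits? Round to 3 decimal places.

2.169 bits

H = −Σ pᵢ log₂ pᵢ.
−0.220·log₂(0.220) = 0.4806
−0.188·log₂(0.188) = 0.4533
−0.241·log₂(0.241) = 0.4947
−0.051·log₂(0.051) = 0.2190
−0.300·log₂(0.300) = 0.5211
Sum ≈ 2.1687 → 2.169 bits.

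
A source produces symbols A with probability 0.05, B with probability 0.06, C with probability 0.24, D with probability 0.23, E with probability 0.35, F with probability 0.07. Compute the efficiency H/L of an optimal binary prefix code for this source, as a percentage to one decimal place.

97.8%

Entropy H = −Σ p log₂ p ≈ 2.2401 bits.
Huffman merges: 1/20+3/50→11/100; 7/100+11/100→9/50; 9/50+23/100→41/100; 6/25+7/20→59/100; 41/100+59/100→1. L = 229/100 ≈ 2.2900.
Efficiency = H/L = 2.2401/2.2900 = 97.8%.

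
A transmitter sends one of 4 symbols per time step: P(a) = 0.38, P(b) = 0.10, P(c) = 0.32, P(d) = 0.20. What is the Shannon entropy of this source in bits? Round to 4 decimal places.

H = −Σ pᵢ log₂ pᵢ.
−0.38·log₂(0.38) = 0.5305
−0.10·log₂(0.10) = 0.3322
−0.32·log₂(0.32) = 0.5260
−0.20·log₂(0.20) = 0.4644
Sum ≈ 1.8531 → 1.8531 bits.

1.8531 bits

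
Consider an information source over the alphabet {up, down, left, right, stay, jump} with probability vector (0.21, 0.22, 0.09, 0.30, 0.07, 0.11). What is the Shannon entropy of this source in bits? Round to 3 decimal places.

2.406 bits

H = −Σ pᵢ log₂ pᵢ.
−0.21·log₂(0.21) = 0.4728
−0.22·log₂(0.22) = 0.4806
−0.09·log₂(0.09) = 0.3127
−0.30·log₂(0.30) = 0.5211
−0.07·log₂(0.07) = 0.2686
−0.11·log₂(0.11) = 0.3503
Sum ≈ 2.4060 → 2.406 bits.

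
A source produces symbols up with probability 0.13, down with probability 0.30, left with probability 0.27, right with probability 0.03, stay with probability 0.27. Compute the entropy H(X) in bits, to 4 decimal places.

H = −Σ pᵢ log₂ pᵢ.
−0.13·log₂(0.13) = 0.3826
−0.30·log₂(0.30) = 0.5211
−0.27·log₂(0.27) = 0.5100
−0.03·log₂(0.03) = 0.1518
−0.27·log₂(0.27) = 0.5100
Sum ≈ 2.0755 → 2.0755 bits.

2.0755 bits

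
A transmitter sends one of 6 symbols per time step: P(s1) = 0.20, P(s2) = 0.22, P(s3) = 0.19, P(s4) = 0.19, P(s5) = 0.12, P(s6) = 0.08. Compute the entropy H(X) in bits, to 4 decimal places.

2.5140 bits

H = −Σ pᵢ log₂ pᵢ.
−0.20·log₂(0.20) = 0.4644
−0.22·log₂(0.22) = 0.4806
−0.19·log₂(0.19) = 0.4552
−0.19·log₂(0.19) = 0.4552
−0.12·log₂(0.12) = 0.3671
−0.08·log₂(0.08) = 0.2915
Sum ≈ 2.5140 → 2.5140 bits.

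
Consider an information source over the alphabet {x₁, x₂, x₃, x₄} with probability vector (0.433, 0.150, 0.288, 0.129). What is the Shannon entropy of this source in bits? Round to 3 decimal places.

1.832 bits

H = −Σ pᵢ log₂ pᵢ.
−0.433·log₂(0.433) = 0.5229
−0.150·log₂(0.150) = 0.4105
−0.288·log₂(0.288) = 0.5172
−0.129·log₂(0.129) = 0.3811
Sum ≈ 1.8318 → 1.832 bits.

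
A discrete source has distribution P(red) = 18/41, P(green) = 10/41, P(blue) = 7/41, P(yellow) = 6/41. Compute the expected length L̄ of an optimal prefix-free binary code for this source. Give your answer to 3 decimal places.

1.878 bits/symbol

Repeatedly combine the two least-probable nodes; the expected code length is the sum of the merged weights.
merge 6/41 + 7/41 → 13/41
merge 10/41 + 13/41 → 23/41
merge 18/41 + 23/41 → 1
L = 13/41 + 23/41 + 1 = 77/41 ≈ 1.878 bits/symbol.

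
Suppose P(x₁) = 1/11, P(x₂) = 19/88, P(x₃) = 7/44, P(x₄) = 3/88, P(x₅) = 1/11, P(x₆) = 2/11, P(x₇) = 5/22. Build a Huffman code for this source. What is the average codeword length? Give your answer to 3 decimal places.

Repeatedly combine the two least-probable nodes; the expected code length is the sum of the merged weights.
merge 3/88 + 1/11 → 1/8
merge 1/11 + 1/8 → 19/88
merge 7/44 + 2/11 → 15/44
merge 19/88 + 19/88 → 19/44
merge 5/22 + 15/44 → 25/44
merge 19/44 + 25/44 → 1
L = 1/8 + 19/88 + 15/44 + 19/44 + 25/44 + 1 = 59/22 ≈ 2.682 bits/symbol.

2.682 bits/symbol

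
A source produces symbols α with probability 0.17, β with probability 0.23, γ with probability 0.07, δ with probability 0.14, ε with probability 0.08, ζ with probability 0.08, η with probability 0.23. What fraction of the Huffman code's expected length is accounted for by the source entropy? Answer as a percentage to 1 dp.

Entropy H = −Σ p log₂ p ≈ 2.6586 bits.
Huffman merges: 7/100+2/25→3/20; 2/25+7/50→11/50; 3/20+17/100→8/25; 11/50+23/100→9/20; 23/100+8/25→11/20; 9/20+11/20→1. L = 269/100 ≈ 2.6900.
Efficiency = H/L = 2.6586/2.6900 = 98.8%.

98.8%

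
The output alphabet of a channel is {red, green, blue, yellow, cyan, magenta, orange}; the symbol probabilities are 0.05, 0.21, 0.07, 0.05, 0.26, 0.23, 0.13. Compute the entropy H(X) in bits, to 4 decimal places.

2.5492 bits

H = −Σ pᵢ log₂ pᵢ.
−0.05·log₂(0.05) = 0.2161
−0.21·log₂(0.21) = 0.4728
−0.07·log₂(0.07) = 0.2686
−0.05·log₂(0.05) = 0.2161
−0.26·log₂(0.26) = 0.5053
−0.23·log₂(0.23) = 0.4877
−0.13·log₂(0.13) = 0.3826
Sum ≈ 2.5492 → 2.5492 bits.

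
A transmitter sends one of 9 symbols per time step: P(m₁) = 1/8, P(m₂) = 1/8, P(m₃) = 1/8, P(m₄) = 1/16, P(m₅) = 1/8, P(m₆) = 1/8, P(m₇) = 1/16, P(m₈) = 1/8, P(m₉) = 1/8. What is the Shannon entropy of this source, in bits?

Each probability is a power of 1/2, so log₂(1/p) is an integer.
H = Σ p·log₂(1/p) = 1/8·3 + 1/8·3 + 1/8·3 + 1/16·4 + 1/8·3 + 1/8·3 + 1/16·4 + 1/8·3 + 1/8·3 = 3.125 bits.

3.125 bits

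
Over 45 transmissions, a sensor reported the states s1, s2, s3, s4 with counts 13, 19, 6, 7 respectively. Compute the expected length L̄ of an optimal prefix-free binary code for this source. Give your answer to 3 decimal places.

1.867 bits/symbol

Probabilities are the counts divided by 45.
Repeatedly combine the two least-probable nodes; the expected code length is the sum of the merged weights.
merge 2/15 + 7/45 → 13/45
merge 13/45 + 13/45 → 26/45
merge 19/45 + 26/45 → 1
L = 13/45 + 26/45 + 1 = 28/15 ≈ 1.867 bits/symbol.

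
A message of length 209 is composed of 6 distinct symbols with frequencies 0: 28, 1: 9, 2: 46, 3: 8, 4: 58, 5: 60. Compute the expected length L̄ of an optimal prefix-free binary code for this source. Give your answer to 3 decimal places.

2.297 bits/symbol

Probabilities are the counts divided by 209.
Repeatedly combine the two least-probable nodes; the expected code length is the sum of the merged weights.
merge 8/209 + 9/209 → 17/209
merge 17/209 + 28/209 → 45/209
merge 45/209 + 46/209 → 91/209
merge 58/209 + 60/209 → 118/209
merge 91/209 + 118/209 → 1
L = 17/209 + 45/209 + 91/209 + 118/209 + 1 = 480/209 ≈ 2.297 bits/symbol.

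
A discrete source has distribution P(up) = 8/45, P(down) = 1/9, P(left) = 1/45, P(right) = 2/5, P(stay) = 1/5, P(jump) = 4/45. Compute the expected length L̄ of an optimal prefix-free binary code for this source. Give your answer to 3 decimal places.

2.311 bits/symbol

Repeatedly combine the two least-probable nodes; the expected code length is the sum of the merged weights.
merge 1/45 + 4/45 → 1/9
merge 1/9 + 1/9 → 2/9
merge 8/45 + 1/5 → 17/45
merge 2/9 + 17/45 → 3/5
merge 2/5 + 3/5 → 1
L = 1/9 + 2/9 + 17/45 + 3/5 + 1 = 104/45 ≈ 2.311 bits/symbol.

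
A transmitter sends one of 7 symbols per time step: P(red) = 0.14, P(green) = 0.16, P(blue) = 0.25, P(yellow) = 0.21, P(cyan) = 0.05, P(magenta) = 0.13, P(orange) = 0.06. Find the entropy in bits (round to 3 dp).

2.635 bits

H = −Σ pᵢ log₂ pᵢ.
−0.14·log₂(0.14) = 0.3971
−0.16·log₂(0.16) = 0.4230
−0.25·log₂(0.25) = 0.5000
−0.21·log₂(0.21) = 0.4728
−0.05·log₂(0.05) = 0.2161
−0.13·log₂(0.13) = 0.3826
−0.06·log₂(0.06) = 0.2435
Sum ≈ 2.6352 → 2.635 bits.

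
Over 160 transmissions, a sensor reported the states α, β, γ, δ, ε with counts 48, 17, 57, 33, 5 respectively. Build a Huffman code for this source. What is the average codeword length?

2.125 bits/symbol

Probabilities are the counts divided by 160.
Repeatedly combine the two least-probable nodes; the expected code length is the sum of the merged weights.
merge 1/32 + 17/160 → 11/80
merge 11/80 + 33/160 → 11/32
merge 3/10 + 11/32 → 103/160
merge 57/160 + 103/160 → 1
L = 11/80 + 11/32 + 103/160 + 1 = 17/8 = 2.125 bits/symbol.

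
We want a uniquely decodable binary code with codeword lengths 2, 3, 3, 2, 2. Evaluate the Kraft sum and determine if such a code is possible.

1; yes

With common denominator 2^3 = 8: Σ 2^(−ℓᵢ) = 2/8 + 1/8 + 1/8 + 2/8 + 2/8 = 8/8 = 1.
Kraft's inequality requires Σ ≤ 1; here Σ = 1 ≤ 1, so such a prefix code exists.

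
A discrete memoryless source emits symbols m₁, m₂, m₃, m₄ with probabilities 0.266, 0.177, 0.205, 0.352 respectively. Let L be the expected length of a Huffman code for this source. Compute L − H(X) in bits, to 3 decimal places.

0.051 bits

Entropy H = −Σ p log₂ p ≈ 1.9493 bits.
Huffman merges: 177/1000+41/200→191/500; 133/500+44/125→309/500; 191/500+309/500→1. L = 2 ≈ 2.0000.
L − H = 2.0000 − 1.9493 = 0.051 bits.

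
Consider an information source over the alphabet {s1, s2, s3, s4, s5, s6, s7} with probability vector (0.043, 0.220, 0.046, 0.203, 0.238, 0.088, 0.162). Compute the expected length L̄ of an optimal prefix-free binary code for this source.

Repeatedly combine the two least-probable nodes; the expected code length is the sum of the merged weights.
merge 43/1000 + 23/500 → 89/1000
merge 11/125 + 89/1000 → 177/1000
merge 81/500 + 177/1000 → 339/1000
merge 203/1000 + 11/50 → 423/1000
merge 119/500 + 339/1000 → 577/1000
merge 423/1000 + 577/1000 → 1
L = 89/1000 + 177/1000 + 339/1000 + 423/1000 + 577/1000 + 1 = 521/200 = 2.605 bits/symbol.

2.605 bits/symbol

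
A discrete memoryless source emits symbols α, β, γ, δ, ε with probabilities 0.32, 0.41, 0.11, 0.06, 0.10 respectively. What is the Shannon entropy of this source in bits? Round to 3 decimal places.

1.979 bits

H = −Σ pᵢ log₂ pᵢ.
−0.32·log₂(0.32) = 0.5260
−0.41·log₂(0.41) = 0.5274
−0.11·log₂(0.11) = 0.3503
−0.06·log₂(0.06) = 0.2435
−0.10·log₂(0.10) = 0.3322
Sum ≈ 1.9794 → 1.979 bits.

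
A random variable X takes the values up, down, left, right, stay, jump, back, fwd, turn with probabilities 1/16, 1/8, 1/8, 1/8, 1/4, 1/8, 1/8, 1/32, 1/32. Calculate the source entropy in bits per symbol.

2.9375 bits

Each probability is a power of 1/2, so log₂(1/p) is an integer.
H = Σ p·log₂(1/p) = 1/16·4 + 1/8·3 + 1/8·3 + 1/8·3 + 1/4·2 + 1/8·3 + 1/8·3 + 1/32·5 + 1/32·5 = 2.9375 bits.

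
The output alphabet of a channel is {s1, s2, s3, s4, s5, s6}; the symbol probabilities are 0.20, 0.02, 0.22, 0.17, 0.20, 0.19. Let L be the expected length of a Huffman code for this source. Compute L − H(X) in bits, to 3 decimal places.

0.158 bits

Entropy H = −Σ p log₂ p ≈ 2.4120 bits.
Huffman merges: 1/50+17/100→19/100; 19/100+19/100→19/50; 1/5+1/5→2/5; 11/50+19/50→3/5; 2/5+3/5→1. L = 257/100 ≈ 2.5700.
L − H = 2.5700 − 2.4120 = 0.158 bits.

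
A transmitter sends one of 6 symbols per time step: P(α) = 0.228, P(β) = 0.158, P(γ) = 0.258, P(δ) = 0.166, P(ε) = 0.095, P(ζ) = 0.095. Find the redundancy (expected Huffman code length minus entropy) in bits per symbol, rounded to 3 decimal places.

0.028 bits

Entropy H = −Σ p log₂ p ≈ 2.4865 bits.
Huffman merges: 19/200+19/200→19/100; 79/500+83/500→81/250; 19/100+57/250→209/500; 129/500+81/250→291/500; 209/500+291/500→1. L = 1257/500 ≈ 2.5140.
L − H = 2.5140 − 2.4865 = 0.028 bits.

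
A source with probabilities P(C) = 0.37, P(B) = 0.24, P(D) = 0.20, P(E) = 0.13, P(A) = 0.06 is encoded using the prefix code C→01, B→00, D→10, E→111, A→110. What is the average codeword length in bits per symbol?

L̄ = Σ pᵢ·ℓᵢ = 0.37·2 + 0.24·2 + 0.20·2 + 0.13·3 + 0.06·3 = 2.19 bits/symbol.

2.19 bits/symbol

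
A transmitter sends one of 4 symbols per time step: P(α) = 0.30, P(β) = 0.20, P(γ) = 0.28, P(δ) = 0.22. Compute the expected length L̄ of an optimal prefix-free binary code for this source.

Repeatedly combine the two least-probable nodes; the expected code length is the sum of the merged weights.
merge 1/5 + 11/50 → 21/50
merge 7/25 + 3/10 → 29/50
merge 21/50 + 29/50 → 1
L = 21/50 + 29/50 + 1 = 2 bits/symbol.

2 bits/symbol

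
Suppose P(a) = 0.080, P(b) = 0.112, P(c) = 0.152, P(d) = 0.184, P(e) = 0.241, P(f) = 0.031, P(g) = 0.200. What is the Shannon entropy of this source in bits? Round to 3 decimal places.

H = −Σ pᵢ log₂ pᵢ.
−0.080·log₂(0.080) = 0.2915
−0.112·log₂(0.112) = 0.3537
−0.152·log₂(0.152) = 0.4131
−0.184·log₂(0.184) = 0.4494
−0.241·log₂(0.241) = 0.4947
−0.031·log₂(0.031) = 0.1554
−0.200·log₂(0.200) = 0.4644
Sum ≈ 2.6222 → 2.622 bits.

2.622 bits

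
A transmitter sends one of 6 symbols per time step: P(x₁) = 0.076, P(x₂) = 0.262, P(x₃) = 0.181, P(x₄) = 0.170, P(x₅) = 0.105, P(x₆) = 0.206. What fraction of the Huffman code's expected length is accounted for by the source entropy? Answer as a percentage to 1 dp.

98.0%

Entropy H = −Σ p log₂ p ≈ 2.4807 bits.
Huffman merges: 19/250+21/200→181/1000; 17/100+181/1000→351/1000; 181/1000+103/500→387/1000; 131/500+351/1000→613/1000; 387/1000+613/1000→1. L = 633/250 ≈ 2.5320.
Efficiency = H/L = 2.4807/2.5320 = 98.0%.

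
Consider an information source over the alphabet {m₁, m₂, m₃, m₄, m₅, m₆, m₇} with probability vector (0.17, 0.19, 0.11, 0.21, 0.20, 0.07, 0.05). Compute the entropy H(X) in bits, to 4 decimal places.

2.6620 bits

H = −Σ pᵢ log₂ pᵢ.
−0.17·log₂(0.17) = 0.4346
−0.19·log₂(0.19) = 0.4552
−0.11·log₂(0.11) = 0.3503
−0.21·log₂(0.21) = 0.4728
−0.20·log₂(0.20) = 0.4644
−0.07·log₂(0.07) = 0.2686
−0.05·log₂(0.05) = 0.2161
Sum ≈ 2.6620 → 2.6620 bits.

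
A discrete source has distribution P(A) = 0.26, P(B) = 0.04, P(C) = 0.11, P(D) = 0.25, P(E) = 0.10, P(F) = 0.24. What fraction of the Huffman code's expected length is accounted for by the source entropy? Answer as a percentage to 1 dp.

Entropy H = −Σ p log₂ p ≈ 2.3677 bits.
Huffman merges: 1/25+1/10→7/50; 11/100+7/50→1/4; 6/25+1/4→49/100; 1/4+13/50→51/100; 49/100+51/100→1. L = 239/100 ≈ 2.3900.
Efficiency = H/L = 2.3677/2.3900 = 99.1%.

99.1%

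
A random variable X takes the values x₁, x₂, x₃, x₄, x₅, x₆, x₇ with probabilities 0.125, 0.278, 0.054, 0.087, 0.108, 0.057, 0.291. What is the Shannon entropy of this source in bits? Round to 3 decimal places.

H = −Σ pᵢ log₂ pᵢ.
−0.125·log₂(0.125) = 0.3750
−0.278·log₂(0.278) = 0.5134
−0.054·log₂(0.054) = 0.2274
−0.087·log₂(0.087) = 0.3065
−0.108·log₂(0.108) = 0.3468
−0.057·log₂(0.057) = 0.2356
−0.291·log₂(0.291) = 0.5182
Sum ≈ 2.5229 → 2.523 bits.

2.523 bits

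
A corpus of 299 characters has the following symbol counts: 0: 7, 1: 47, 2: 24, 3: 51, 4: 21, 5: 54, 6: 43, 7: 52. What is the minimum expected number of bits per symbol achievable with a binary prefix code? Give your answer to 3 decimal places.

2.913 bits/symbol

Probabilities are the counts divided by 299.
Repeatedly combine the two least-probable nodes; the expected code length is the sum of the merged weights.
merge 7/299 + 21/299 → 28/299
merge 24/299 + 28/299 → 4/23
merge 43/299 + 47/299 → 90/299
merge 51/299 + 4/23 → 103/299
merge 4/23 + 54/299 → 106/299
merge 90/299 + 103/299 → 193/299
merge 106/299 + 193/299 → 1
L = 28/299 + 4/23 + 90/299 + 103/299 + 106/299 + 193/299 + 1 = 67/23 ≈ 2.913 bits/symbol.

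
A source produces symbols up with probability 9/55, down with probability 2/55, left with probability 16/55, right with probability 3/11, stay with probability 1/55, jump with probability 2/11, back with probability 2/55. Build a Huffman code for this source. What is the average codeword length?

Repeatedly combine the two least-probable nodes; the expected code length is the sum of the merged weights.
merge 1/55 + 2/55 → 3/55
merge 2/55 + 3/55 → 1/11
merge 1/11 + 9/55 → 14/55
merge 2/11 + 14/55 → 24/55
merge 3/11 + 16/55 → 31/55
merge 24/55 + 31/55 → 1
L = 3/55 + 1/11 + 14/55 + 24/55 + 31/55 + 1 = 12/5 = 2.4 bits/symbol.

2.4 bits/symbol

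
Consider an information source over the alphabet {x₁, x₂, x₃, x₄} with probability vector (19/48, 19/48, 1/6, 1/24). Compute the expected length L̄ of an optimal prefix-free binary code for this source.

1.8125 bits/symbol

Repeatedly combine the two least-probable nodes; the expected code length is the sum of the merged weights.
merge 1/24 + 1/6 → 5/24
merge 5/24 + 19/48 → 29/48
merge 19/48 + 29/48 → 1
L = 5/24 + 29/48 + 1 = 29/16 = 1.8125 bits/symbol.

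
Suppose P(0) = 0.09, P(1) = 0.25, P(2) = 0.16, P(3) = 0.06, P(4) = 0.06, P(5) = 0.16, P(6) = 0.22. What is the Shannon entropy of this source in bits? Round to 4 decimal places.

H = −Σ pᵢ log₂ pᵢ.
−0.09·log₂(0.09) = 0.3127
−0.25·log₂(0.25) = 0.5000
−0.16·log₂(0.16) = 0.4230
−0.06·log₂(0.06) = 0.2435
−0.06·log₂(0.06) = 0.2435
−0.16·log₂(0.16) = 0.4230
−0.22·log₂(0.22) = 0.4806
Sum ≈ 2.6263 → 2.6263 bits.

2.6263 bits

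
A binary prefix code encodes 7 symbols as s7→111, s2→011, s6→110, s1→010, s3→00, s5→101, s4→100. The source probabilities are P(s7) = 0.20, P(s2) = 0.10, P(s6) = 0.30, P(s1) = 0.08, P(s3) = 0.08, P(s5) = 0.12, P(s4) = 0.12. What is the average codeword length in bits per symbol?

2.92 bits/symbol

L̄ = Σ pᵢ·ℓᵢ = 0.20·3 + 0.10·3 + 0.30·3 + 0.08·3 + 0.08·2 + 0.12·3 + 0.12·3 = 2.92 bits/symbol.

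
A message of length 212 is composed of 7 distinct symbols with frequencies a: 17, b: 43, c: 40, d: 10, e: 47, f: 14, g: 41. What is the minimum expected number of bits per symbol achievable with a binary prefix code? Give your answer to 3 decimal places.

2.689 bits/symbol

Probabilities are the counts divided by 212.
Repeatedly combine the two least-probable nodes; the expected code length is the sum of the merged weights.
merge 5/106 + 7/106 → 6/53
merge 17/212 + 6/53 → 41/212
merge 10/53 + 41/212 → 81/212
merge 41/212 + 43/212 → 21/53
merge 47/212 + 81/212 → 32/53
merge 21/53 + 32/53 → 1
L = 6/53 + 41/212 + 81/212 + 21/53 + 32/53 + 1 = 285/106 ≈ 2.689 bits/symbol.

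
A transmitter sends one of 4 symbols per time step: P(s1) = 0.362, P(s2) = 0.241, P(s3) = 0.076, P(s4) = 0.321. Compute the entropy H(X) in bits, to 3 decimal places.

H = −Σ pᵢ log₂ pᵢ.
−0.362·log₂(0.362) = 0.5307
−0.241·log₂(0.241) = 0.4947
−0.076·log₂(0.076) = 0.2826
−0.321·log₂(0.321) = 0.5262
Sum ≈ 1.8342 → 1.834 bits.

1.834 bits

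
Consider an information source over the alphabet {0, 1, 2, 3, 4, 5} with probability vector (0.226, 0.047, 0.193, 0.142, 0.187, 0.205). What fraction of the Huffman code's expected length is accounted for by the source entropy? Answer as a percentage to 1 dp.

96.3%

Entropy H = −Σ p log₂ p ≈ 2.4712 bits.
Huffman merges: 47/1000+71/500→189/1000; 187/1000+189/1000→47/125; 193/1000+41/200→199/500; 113/500+47/125→301/500; 199/500+301/500→1. L = 513/200 ≈ 2.5650.
Efficiency = H/L = 2.4712/2.5650 = 96.3%.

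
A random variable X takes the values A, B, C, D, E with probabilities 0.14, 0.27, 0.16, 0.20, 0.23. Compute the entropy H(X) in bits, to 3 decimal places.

2.282 bits

H = −Σ pᵢ log₂ pᵢ.
−0.14·log₂(0.14) = 0.3971
−0.27·log₂(0.27) = 0.5100
−0.16·log₂(0.16) = 0.4230
−0.20·log₂(0.20) = 0.4644
−0.23·log₂(0.23) = 0.4877
Sum ≈ 2.2822 → 2.282 bits.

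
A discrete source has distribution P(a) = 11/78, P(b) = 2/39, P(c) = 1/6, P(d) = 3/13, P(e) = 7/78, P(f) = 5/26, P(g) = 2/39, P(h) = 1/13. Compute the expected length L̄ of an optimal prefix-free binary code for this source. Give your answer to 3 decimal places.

2.846 bits/symbol

Repeatedly combine the two least-probable nodes; the expected code length is the sum of the merged weights.
merge 2/39 + 2/39 → 4/39
merge 1/13 + 7/78 → 1/6
merge 4/39 + 11/78 → 19/78
merge 1/6 + 1/6 → 1/3
merge 5/26 + 3/13 → 11/26
merge 19/78 + 1/3 → 15/26
merge 11/26 + 15/26 → 1
L = 4/39 + 1/6 + 19/78 + 1/3 + 11/26 + 15/26 + 1 = 37/13 ≈ 2.846 bits/symbol.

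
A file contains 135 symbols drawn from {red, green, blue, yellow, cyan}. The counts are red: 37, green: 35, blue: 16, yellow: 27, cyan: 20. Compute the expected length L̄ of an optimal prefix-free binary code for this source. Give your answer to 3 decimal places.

Probabilities are the counts divided by 135.
Repeatedly combine the two least-probable nodes; the expected code length is the sum of the merged weights.
merge 16/135 + 4/27 → 4/15
merge 1/5 + 7/27 → 62/135
merge 4/15 + 37/135 → 73/135
merge 62/135 + 73/135 → 1
L = 4/15 + 62/135 + 73/135 + 1 = 34/15 ≈ 2.267 bits/symbol.

2.267 bits/symbol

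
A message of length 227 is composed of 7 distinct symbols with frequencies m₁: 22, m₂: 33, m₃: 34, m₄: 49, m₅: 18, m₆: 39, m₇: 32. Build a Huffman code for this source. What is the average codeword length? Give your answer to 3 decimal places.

Probabilities are the counts divided by 227.
Repeatedly combine the two least-probable nodes; the expected code length is the sum of the merged weights.
merge 18/227 + 22/227 → 40/227
merge 32/227 + 33/227 → 65/227
merge 34/227 + 39/227 → 73/227
merge 40/227 + 49/227 → 89/227
merge 65/227 + 73/227 → 138/227
merge 89/227 + 138/227 → 1
L = 40/227 + 65/227 + 73/227 + 89/227 + 138/227 + 1 = 632/227 ≈ 2.784 bits/symbol.

2.784 bits/symbol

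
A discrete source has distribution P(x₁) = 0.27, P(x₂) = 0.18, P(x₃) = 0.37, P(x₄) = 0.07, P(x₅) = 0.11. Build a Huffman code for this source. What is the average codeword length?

Repeatedly combine the two least-probable nodes; the expected code length is the sum of the merged weights.
merge 7/100 + 11/100 → 9/50
merge 9/50 + 9/50 → 9/25
merge 27/100 + 9/25 → 63/100
merge 37/100 + 63/100 → 1
L = 9/50 + 9/25 + 63/100 + 1 = 217/100 = 2.17 bits/symbol.

2.17 bits/symbol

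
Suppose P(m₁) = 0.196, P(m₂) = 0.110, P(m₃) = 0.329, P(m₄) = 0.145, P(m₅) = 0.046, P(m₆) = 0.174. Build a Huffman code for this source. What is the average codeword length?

2.457 bits/symbol

Repeatedly combine the two least-probable nodes; the expected code length is the sum of the merged weights.
merge 23/500 + 11/100 → 39/250
merge 29/200 + 39/250 → 301/1000
merge 87/500 + 49/250 → 37/100
merge 301/1000 + 329/1000 → 63/100
merge 37/100 + 63/100 → 1
L = 39/250 + 301/1000 + 37/100 + 63/100 + 1 = 2457/1000 = 2.457 bits/symbol.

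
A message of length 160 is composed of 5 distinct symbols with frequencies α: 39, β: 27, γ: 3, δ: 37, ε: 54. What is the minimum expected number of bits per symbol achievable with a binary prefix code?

2.1875 bits/symbol

Probabilities are the counts divided by 160.
Repeatedly combine the two least-probable nodes; the expected code length is the sum of the merged weights.
merge 3/160 + 27/160 → 3/16
merge 3/16 + 37/160 → 67/160
merge 39/160 + 27/80 → 93/160
merge 67/160 + 93/160 → 1
L = 3/16 + 67/160 + 93/160 + 1 = 35/16 = 2.1875 bits/symbol.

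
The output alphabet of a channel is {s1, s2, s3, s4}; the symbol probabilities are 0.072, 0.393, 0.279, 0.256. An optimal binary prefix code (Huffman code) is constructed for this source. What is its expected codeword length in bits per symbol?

1.935 bits/symbol

Repeatedly combine the two least-probable nodes; the expected code length is the sum of the merged weights.
merge 9/125 + 32/125 → 41/125
merge 279/1000 + 41/125 → 607/1000
merge 393/1000 + 607/1000 → 1
L = 41/125 + 607/1000 + 1 = 387/200 = 1.935 bits/symbol.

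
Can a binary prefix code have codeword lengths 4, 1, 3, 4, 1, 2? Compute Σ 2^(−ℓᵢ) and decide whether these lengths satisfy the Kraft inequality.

1.5; no

With common denominator 2^4 = 16: Σ 2^(−ℓᵢ) = 1/16 + 8/16 + 2/16 + 1/16 + 8/16 + 4/16 = 24/16 = 1.5.
Kraft's inequality requires Σ ≤ 1; here Σ = 1.5 > 1, so no such prefix code exists.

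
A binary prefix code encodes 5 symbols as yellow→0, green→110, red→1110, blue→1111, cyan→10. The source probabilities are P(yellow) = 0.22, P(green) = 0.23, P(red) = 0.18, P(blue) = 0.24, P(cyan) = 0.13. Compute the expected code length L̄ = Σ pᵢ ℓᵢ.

L̄ = Σ pᵢ·ℓᵢ = 0.22·1 + 0.23·3 + 0.18·4 + 0.24·4 + 0.13·2 = 2.85 bits/symbol.

2.85 bits/symbol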